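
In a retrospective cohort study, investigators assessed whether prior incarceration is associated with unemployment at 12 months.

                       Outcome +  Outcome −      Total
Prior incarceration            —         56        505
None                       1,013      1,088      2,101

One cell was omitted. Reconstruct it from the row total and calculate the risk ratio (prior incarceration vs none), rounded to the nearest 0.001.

1.844

The missing cell is in the exposed row: 505 − 56 = 449.
So a = 449, b = 56, c = 1013, d = 1088.
RR = [a/(a+b)] / [c/(c+d)] = (449/505) / (1013/2101) = 0.88911/0.48215 = 1.84405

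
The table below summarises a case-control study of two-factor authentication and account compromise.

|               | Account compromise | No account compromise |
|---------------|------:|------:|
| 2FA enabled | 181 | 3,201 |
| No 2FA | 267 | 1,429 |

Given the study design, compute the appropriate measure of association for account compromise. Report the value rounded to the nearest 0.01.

0.30

Cells: a = 181, b = 3201, c = 267, d = 1429.
This is a case-control study: participants were sampled on outcome status, so risks in the source population cannot be estimated directly — relative risk is not valid here. The odds ratio is the appropriate measure.
OR = (a·d)/(b·c) = (181 × 1429) / (3201 × 267) = 258649 / 854667 = 0.30263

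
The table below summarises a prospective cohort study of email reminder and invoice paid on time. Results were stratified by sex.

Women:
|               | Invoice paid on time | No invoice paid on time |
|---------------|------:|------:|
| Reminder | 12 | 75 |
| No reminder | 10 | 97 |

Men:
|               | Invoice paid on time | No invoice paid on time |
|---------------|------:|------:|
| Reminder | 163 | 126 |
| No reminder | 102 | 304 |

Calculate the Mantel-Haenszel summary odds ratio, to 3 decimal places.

3.457

OR_MH = Σ(aᵢdᵢ/nᵢ) / Σ(bᵢcᵢ/nᵢ), where nᵢ is the stratum total.
Stratum 1 (Women): n = 194; a·d/n = 12·97/194 = 6.0000; b·c/n = 75·10/194 = 3.8660
Stratum 2 (Men): n = 695; a·d/n = 163·304/695 = 71.2978; b·c/n = 126·102/695 = 18.4921
OR_MH = (6.0000 + 71.2978) / (3.8660 + 18.4921) = 77.2978 / 22.3581 = 3.45727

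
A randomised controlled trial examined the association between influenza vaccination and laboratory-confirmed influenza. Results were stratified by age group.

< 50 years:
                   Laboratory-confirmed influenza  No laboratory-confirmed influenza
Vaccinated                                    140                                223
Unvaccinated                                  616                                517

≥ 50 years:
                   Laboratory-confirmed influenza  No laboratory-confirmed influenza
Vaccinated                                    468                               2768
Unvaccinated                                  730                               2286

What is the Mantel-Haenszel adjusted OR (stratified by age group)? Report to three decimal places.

0.529

OR_MH = Σ(aᵢdᵢ/nᵢ) / Σ(bᵢcᵢ/nᵢ), where nᵢ is the stratum total.
Stratum 1 (< 50 years): n = 1496; a·d/n = 140·517/1496 = 48.3824; b·c/n = 223·616/1496 = 91.8235
Stratum 2 (≥ 50 years): n = 6252; a·d/n = 468·2286/6252 = 171.1209; b·c/n = 2768·730/6252 = 323.1990
OR_MH = (48.3824 + 171.1209) / (91.8235 + 323.1990) = 219.5033 / 415.0225 = 0.52889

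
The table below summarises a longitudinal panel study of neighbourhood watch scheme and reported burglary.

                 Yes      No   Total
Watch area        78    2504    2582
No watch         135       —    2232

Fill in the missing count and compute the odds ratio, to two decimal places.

0.48

The missing cell is in the unexposed row: 2232 − 135 = 2097.
So a = 78, b = 2504, c = 135, d = 2097.
OR = (a·d)/(b·c) = (78 × 2097) / (2504 × 135) = 163566 / 338040 = 0.48387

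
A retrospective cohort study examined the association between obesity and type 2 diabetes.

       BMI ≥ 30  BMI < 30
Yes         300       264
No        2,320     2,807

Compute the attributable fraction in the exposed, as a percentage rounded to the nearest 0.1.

24.9

Reading the table with exposure as columns: a = 300 (BMI ≥ 30, case), b = 2320 (BMI ≥ 30, non-case), c = 264 (BMI < 30, case), d = 2807.
Risk in exposed = 300/2620 = 0.11450; risk in unexposed = 264/3071 = 0.08597.
RR = 0.11450/0.08597 = 1.33197
AR% = (RR − 1)/RR × 100 = (1.33197 − 1)/1.33197 × 100 = 24.9235%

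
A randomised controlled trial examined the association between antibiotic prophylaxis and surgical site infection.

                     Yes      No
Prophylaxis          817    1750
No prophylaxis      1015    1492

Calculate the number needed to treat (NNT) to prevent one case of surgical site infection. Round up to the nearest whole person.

Risk in treated group = 817/2567 = 0.31827; risk in control = 1015/2507 = 0.40487.
Absolute risk reduction = 0.40487 − 0.31827 = 0.08660
NNT = 1 / ARR = 1 / 0.08660 = 11.548 → round up → 12

12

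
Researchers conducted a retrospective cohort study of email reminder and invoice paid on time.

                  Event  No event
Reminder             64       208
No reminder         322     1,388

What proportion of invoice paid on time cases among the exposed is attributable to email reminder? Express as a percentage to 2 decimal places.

19.97

Cells: a = 64, b = 208, c = 322, d = 1388.
Risk in exposed = 64/272 = 0.23529; risk in unexposed = 322/1710 = 0.18830.
RR = 0.23529/0.18830 = 1.24954
AR% = (RR − 1)/RR × 100 = (1.24954 − 1)/1.24954 × 100 = 19.9708%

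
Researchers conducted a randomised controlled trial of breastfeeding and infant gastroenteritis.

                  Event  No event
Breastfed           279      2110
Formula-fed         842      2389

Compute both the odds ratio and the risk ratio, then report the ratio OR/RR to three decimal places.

Cells: a = 279, b = 2110, c = 842, d = 2389.
OR = (279·2389)/(2110·842) = 666531/1776620 = 0.37517
Risk in exposed = 279/2389 = 0.11679; risk in unexposed = 842/3231 = 0.26060; RR = 0.44814
OR/RR = 0.37517 / 0.44814 = 0.83717
The outcome is not rare, so the OR lies further from 1 than the RR.

0.837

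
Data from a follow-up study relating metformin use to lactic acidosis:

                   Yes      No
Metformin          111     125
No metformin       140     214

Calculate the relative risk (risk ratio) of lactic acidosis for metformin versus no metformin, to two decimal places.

1.19

Cells: a = 111, b = 125, c = 140, d = 214.
Risk in exposed = 111/236 = 0.47034; risk in unexposed = 140/354 = 0.39548.
RR = 0.47034 / 0.39548 = 1.18929
The risk among the exposed is 1.19 times that among the unexposed.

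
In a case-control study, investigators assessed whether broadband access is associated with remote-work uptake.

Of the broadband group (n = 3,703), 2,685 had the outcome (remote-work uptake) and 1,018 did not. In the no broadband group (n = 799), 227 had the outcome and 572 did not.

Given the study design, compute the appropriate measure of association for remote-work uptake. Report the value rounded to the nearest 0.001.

6.646

From the description: a = 2685, b = 1018, c = 227, d = 572.
This is a case-control study: participants were sampled on outcome status, so risks in the source population cannot be estimated directly — relative risk is not valid here. The odds ratio is the appropriate measure.
OR = (a·d)/(b·c) = (2685 × 572) / (1018 × 227) = 1535820 / 231086 = 6.64610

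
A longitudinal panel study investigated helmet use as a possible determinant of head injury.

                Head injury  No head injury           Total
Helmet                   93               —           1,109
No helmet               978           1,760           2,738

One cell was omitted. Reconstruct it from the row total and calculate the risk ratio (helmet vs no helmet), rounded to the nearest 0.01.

The missing cell is in the exposed row: 1109 − 93 = 1016.
So a = 93, b = 1016, c = 978, d = 1760.
RR = [a/(a+b)] / [c/(c+d)] = (93/1109) / (978/2738) = 0.08386/0.35720 = 0.23477

0.23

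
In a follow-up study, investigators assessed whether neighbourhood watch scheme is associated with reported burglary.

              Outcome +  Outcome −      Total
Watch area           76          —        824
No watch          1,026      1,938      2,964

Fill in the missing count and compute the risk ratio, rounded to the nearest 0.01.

0.27

The missing cell is in the exposed row: 824 − 76 = 748.
So a = 76, b = 748, c = 1026, d = 1938.
RR = [a/(a+b)] / [c/(c+d)] = (76/824) / (1026/2964) = 0.09223/0.34615 = 0.26645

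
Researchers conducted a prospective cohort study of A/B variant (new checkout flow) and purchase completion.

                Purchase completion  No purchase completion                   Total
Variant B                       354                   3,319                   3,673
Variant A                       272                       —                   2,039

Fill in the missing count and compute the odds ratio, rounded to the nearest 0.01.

The missing cell is in the unexposed row: 2039 − 272 = 1767.
So a = 354, b = 3319, c = 272, d = 1767.
OR = (a·d)/(b·c) = (354 × 1767) / (3319 × 272) = 625518 / 902768 = 0.69289

0.69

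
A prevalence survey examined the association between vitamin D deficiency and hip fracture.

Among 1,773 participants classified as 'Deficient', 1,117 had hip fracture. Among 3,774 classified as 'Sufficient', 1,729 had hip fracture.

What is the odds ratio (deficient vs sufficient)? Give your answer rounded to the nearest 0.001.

From the description: a = 1117, b = 656, c = 1729, d = 2045.
OR = (a·d)/(b·c) = (1117 × 2045) / (656 × 1729) = 2284265 / 1134224 = 2.01395
The odds of hip fracture are about 2.01 times as high in the deficient group.

2.014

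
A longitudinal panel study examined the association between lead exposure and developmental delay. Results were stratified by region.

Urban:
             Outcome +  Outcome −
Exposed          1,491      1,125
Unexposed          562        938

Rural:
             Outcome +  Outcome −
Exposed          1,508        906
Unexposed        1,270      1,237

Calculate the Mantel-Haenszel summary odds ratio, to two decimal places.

1.86

OR_MH = Σ(aᵢdᵢ/nᵢ) / Σ(bᵢcᵢ/nᵢ), where nᵢ is the stratum total.
Stratum 1 (Urban): n = 4116; a·d/n = 1491·938/4116 = 339.7857; b·c/n = 1125·562/4116 = 153.6079
Stratum 2 (Rural): n = 4921; a·d/n = 1508·1237/4921 = 379.0685; b·c/n = 906·1270/4921 = 233.8183
OR_MH = (339.7857 + 379.0685) / (153.6079 + 233.8183) = 718.8542 / 387.4262 = 1.85546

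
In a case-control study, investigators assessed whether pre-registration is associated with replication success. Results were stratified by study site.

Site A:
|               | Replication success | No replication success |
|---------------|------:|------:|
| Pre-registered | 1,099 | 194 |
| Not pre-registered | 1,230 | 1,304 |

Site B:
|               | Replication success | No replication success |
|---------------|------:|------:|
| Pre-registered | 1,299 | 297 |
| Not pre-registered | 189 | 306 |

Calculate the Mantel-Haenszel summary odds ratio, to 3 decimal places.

OR_MH = Σ(aᵢdᵢ/nᵢ) / Σ(bᵢcᵢ/nᵢ), where nᵢ is the stratum total.
Stratum 1 (Site A): n = 3827; a·d/n = 1099·1304/3827 = 374.4698; b·c/n = 194·1230/3827 = 62.3517
Stratum 2 (Site B): n = 2091; a·d/n = 1299·306/2091 = 190.0976; b·c/n = 297·189/2091 = 26.8451
OR_MH = (374.4698 + 190.0976) / (62.3517 + 26.8451) = 564.5674 / 89.1968 = 6.32946

6.329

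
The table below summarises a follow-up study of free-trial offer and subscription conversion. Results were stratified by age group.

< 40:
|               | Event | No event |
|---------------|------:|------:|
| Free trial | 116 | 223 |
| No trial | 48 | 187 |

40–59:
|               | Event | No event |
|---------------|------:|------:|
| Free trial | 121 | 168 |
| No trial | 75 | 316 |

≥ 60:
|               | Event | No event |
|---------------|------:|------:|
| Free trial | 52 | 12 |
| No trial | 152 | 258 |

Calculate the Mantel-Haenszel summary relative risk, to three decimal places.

2.007

RR_MH = Σ(aᵢ·n₀ᵢ/nᵢ) / Σ(cᵢ·n₁ᵢ/nᵢ), with n₁ᵢ = aᵢ+bᵢ (exposed), n₀ᵢ = cᵢ+dᵢ (unexposed), nᵢ = n₁ᵢ+n₀ᵢ.
Stratum 1 (< 40): n₁ = 339, n₀ = 235, n = 574; a·n₀/n = 116·235/574 = 47.4913; c·n₁/n = 48·339/574 = 28.3484
Stratum 2 (40–59): n₁ = 289, n₀ = 391, n = 680; a·n₀/n = 121·391/680 = 69.5750; c·n₁/n = 75·289/680 = 31.8750
Stratum 3 (≥ 60): n₁ = 64, n₀ = 410, n = 474; a·n₀/n = 52·410/474 = 44.9789; c·n₁/n = 152·64/474 = 20.5232
RR_MH = (47.4913 + 69.5750 + 44.9789) / (28.3484 + 31.8750 + 20.5232) = 162.0452 / 80.7466 = 2.00684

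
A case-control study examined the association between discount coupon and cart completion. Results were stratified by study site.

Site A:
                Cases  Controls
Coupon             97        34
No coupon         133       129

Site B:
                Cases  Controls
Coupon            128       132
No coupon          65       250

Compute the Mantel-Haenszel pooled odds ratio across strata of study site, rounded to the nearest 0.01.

OR_MH = Σ(aᵢdᵢ/nᵢ) / Σ(bᵢcᵢ/nᵢ), where nᵢ is the stratum total.
Stratum 1 (Site A): n = 393; a·d/n = 97·129/393 = 31.8397; b·c/n = 34·133/393 = 11.5064
Stratum 2 (Site B): n = 575; a·d/n = 128·250/575 = 55.6522; b·c/n = 132·65/575 = 14.9217
OR_MH = (31.8397 + 55.6522) / (11.5064 + 14.9217) = 87.4919 / 26.4281 = 3.31056

3.31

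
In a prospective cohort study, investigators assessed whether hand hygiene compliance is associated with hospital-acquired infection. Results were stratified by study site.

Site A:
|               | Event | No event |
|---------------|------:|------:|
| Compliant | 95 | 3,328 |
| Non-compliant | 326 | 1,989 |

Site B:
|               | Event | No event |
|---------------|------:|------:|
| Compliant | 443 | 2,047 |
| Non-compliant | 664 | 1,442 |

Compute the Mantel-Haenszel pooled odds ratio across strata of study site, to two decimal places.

0.35

OR_MH = Σ(aᵢdᵢ/nᵢ) / Σ(bᵢcᵢ/nᵢ), where nᵢ is the stratum total.
Stratum 1 (Site A): n = 5738; a·d/n = 95·1989/5738 = 32.9305; b·c/n = 3328·326/5738 = 189.0777
Stratum 2 (Site B): n = 4596; a·d/n = 443·1442/4596 = 138.9917; b·c/n = 2047·664/4596 = 295.7372
OR_MH = (32.9305 + 138.9917) / (189.0777 + 295.7372) = 171.9222 / 484.8149 = 0.35461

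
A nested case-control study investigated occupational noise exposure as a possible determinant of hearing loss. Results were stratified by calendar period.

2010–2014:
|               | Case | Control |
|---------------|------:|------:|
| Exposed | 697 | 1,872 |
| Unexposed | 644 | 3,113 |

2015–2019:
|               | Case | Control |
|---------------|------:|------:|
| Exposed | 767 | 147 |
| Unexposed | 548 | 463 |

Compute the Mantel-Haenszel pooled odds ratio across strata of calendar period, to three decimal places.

2.269

OR_MH = Σ(aᵢdᵢ/nᵢ) / Σ(bᵢcᵢ/nᵢ), where nᵢ is the stratum total.
Stratum 1 (2010–2014): n = 6326; a·d/n = 697·3113/6326 = 342.9910; b·c/n = 1872·644/6326 = 190.5735
Stratum 2 (2015–2019): n = 1925; a·d/n = 767·463/1925 = 184.4784; b·c/n = 147·548/1925 = 41.8473
OR_MH = (342.9910 + 184.4784) / (190.5735 + 41.8473) = 527.4694 / 232.4208 = 2.26946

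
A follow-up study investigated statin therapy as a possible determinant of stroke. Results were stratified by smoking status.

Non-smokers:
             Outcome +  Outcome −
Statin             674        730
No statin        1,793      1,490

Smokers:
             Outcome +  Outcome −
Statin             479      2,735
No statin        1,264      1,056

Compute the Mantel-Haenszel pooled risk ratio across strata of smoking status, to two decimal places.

RR_MH = Σ(aᵢ·n₀ᵢ/nᵢ) / Σ(cᵢ·n₁ᵢ/nᵢ), with n₁ᵢ = aᵢ+bᵢ (exposed), n₀ᵢ = cᵢ+dᵢ (unexposed), nᵢ = n₁ᵢ+n₀ᵢ.
Stratum 1 (Non-smokers): n₁ = 1404, n₀ = 3283, n = 4687; a·n₀/n = 674·3283/4687 = 472.1020; c·n₁/n = 1793·1404/4687 = 537.0967
Stratum 2 (Smokers): n₁ = 3214, n₀ = 2320, n = 5534; a·n₀/n = 479·2320/5534 = 200.8095; c·n₁/n = 1264·3214/5534 = 734.0976
RR_MH = (472.1020 + 200.8095) / (537.0967 + 734.0976) = 672.9115 / 1271.1942 = 0.52935

0.53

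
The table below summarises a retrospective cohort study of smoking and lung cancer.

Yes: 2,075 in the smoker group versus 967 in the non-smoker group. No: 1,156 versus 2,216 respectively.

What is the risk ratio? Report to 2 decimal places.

From the description: a = 2075, b = 1156, c = 967, d = 2216.
Risk in exposed = 2075/3231 = 0.64222; risk in unexposed = 967/3183 = 0.30380.
RR = 0.64222 / 0.30380 = 2.11393
The risk among the exposed is 2.11 times that among the unexposed.

2.11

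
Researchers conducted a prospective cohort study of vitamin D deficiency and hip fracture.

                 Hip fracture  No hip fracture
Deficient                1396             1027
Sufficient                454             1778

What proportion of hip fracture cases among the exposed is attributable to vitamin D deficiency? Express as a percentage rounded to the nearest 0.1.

Cells: a = 1396, b = 1027, c = 454, d = 1778.
Risk in exposed = 1396/2423 = 0.57615; risk in unexposed = 454/2232 = 0.20341.
RR = 0.57615/0.20341 = 2.83250
AR% = (RR − 1)/RR × 100 = (2.83250 − 1)/2.83250 × 100 = 64.6955%

64.7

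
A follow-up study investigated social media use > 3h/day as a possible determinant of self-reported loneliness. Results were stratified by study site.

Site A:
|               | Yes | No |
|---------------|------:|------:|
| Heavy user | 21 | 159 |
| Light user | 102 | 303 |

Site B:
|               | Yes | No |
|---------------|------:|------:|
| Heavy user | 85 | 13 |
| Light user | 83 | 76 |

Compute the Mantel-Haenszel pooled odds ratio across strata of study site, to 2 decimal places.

1.13

OR_MH = Σ(aᵢdᵢ/nᵢ) / Σ(bᵢcᵢ/nᵢ), where nᵢ is the stratum total.
Stratum 1 (Site A): n = 585; a·d/n = 21·303/585 = 10.8769; b·c/n = 159·102/585 = 27.7231
Stratum 2 (Site B): n = 257; a·d/n = 85·76/257 = 25.1362; b·c/n = 13·83/257 = 4.1984
OR_MH = (10.8769 + 25.1362) / (27.7231 + 4.1984) = 36.0131 / 31.9215 = 1.12818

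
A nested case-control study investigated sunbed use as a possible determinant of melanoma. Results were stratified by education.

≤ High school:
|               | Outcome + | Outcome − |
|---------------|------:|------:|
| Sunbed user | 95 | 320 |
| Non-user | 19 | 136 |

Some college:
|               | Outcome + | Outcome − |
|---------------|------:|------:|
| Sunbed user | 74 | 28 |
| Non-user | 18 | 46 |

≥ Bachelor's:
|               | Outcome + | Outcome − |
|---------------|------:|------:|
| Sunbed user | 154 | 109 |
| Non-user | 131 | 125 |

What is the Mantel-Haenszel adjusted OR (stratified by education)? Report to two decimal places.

1.95

OR_MH = Σ(aᵢdᵢ/nᵢ) / Σ(bᵢcᵢ/nᵢ), where nᵢ is the stratum total.
Stratum 1 (≤ High school): n = 570; a·d/n = 95·136/570 = 22.6667; b·c/n = 320·19/570 = 10.6667
Stratum 2 (Some college): n = 166; a·d/n = 74·46/166 = 20.5060; b·c/n = 28·18/166 = 3.0361
Stratum 3 (≥ Bachelor's): n = 519; a·d/n = 154·125/519 = 37.0906; b·c/n = 109·131/519 = 27.5125
OR_MH = (22.6667 + 20.5060 + 37.0906) / (10.6667 + 3.0361 + 27.5125) = 80.2632 / 41.2153 = 1.94741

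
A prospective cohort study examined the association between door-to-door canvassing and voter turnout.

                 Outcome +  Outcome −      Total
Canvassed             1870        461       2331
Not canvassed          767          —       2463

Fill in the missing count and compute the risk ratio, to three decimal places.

The missing cell is in the unexposed row: 2463 − 767 = 1696.
So a = 1870, b = 461, c = 767, d = 1696.
RR = [a/(a+b)] / [c/(c+d)] = (1870/2331) / (767/2463) = 0.80223/0.31141 = 2.57613

2.576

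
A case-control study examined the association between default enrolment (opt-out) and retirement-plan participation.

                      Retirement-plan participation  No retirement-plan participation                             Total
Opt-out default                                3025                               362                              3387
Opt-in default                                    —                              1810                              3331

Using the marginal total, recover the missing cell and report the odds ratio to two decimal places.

9.94

The missing cell is in the unexposed row: 3331 − 1810 = 1521.
So a = 3025, b = 362, c = 1521, d = 1810.
OR = (a·d)/(b·c) = (3025 × 1810) / (362 × 1521) = 5475250 / 550602 = 9.94412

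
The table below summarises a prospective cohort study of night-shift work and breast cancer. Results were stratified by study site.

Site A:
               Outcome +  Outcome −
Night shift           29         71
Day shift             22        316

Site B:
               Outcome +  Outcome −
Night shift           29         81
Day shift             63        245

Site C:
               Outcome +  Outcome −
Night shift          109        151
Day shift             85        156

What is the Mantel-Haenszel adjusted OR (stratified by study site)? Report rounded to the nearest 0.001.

1.736

OR_MH = Σ(aᵢdᵢ/nᵢ) / Σ(bᵢcᵢ/nᵢ), where nᵢ is the stratum total.
Stratum 1 (Site A): n = 438; a·d/n = 29·316/438 = 20.9224; b·c/n = 71·22/438 = 3.5662
Stratum 2 (Site B): n = 418; a·d/n = 29·245/418 = 16.9976; b·c/n = 81·63/418 = 12.2081
Stratum 3 (Site C): n = 501; a·d/n = 109·156/501 = 33.9401; b·c/n = 151·85/501 = 25.6188
OR_MH = (20.9224 + 16.9976 + 33.9401) / (3.5662 + 12.2081 + 25.6188) = 71.8601 / 41.3931 = 1.73604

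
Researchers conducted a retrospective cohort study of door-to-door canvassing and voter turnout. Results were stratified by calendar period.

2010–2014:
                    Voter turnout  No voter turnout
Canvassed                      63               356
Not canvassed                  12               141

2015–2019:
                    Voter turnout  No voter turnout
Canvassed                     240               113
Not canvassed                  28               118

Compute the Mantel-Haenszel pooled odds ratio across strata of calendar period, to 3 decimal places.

5.234

OR_MH = Σ(aᵢdᵢ/nᵢ) / Σ(bᵢcᵢ/nᵢ), where nᵢ is the stratum total.
Stratum 1 (2010–2014): n = 572; a·d/n = 63·141/572 = 15.5297; b·c/n = 356·12/572 = 7.4685
Stratum 2 (2015–2019): n = 499; a·d/n = 240·118/499 = 56.7535; b·c/n = 113·28/499 = 6.3407
OR_MH = (15.5297 + 56.7535) / (7.4685 + 6.3407) = 72.2832 / 13.8092 = 5.23442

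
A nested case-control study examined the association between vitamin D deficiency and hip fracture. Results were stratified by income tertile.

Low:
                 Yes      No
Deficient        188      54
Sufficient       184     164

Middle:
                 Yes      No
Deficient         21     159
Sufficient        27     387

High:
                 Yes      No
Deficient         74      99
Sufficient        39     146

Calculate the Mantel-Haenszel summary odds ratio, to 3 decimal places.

2.758

OR_MH = Σ(aᵢdᵢ/nᵢ) / Σ(bᵢcᵢ/nᵢ), where nᵢ is the stratum total.
Stratum 1 (Low): n = 590; a·d/n = 188·164/590 = 52.2576; b·c/n = 54·184/590 = 16.8407
Stratum 2 (Middle): n = 594; a·d/n = 21·387/594 = 13.6818; b·c/n = 159·27/594 = 7.2273
Stratum 3 (High): n = 358; a·d/n = 74·146/358 = 30.1788; b·c/n = 99·39/358 = 10.7849
OR_MH = (52.2576 + 13.6818 + 30.1788) / (16.8407 + 7.2273 + 10.7849) = 96.1182 / 34.8529 = 2.75783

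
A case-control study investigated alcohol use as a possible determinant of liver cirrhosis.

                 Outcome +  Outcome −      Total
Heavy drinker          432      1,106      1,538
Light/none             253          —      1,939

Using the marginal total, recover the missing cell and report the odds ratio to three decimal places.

2.603

The missing cell is in the unexposed row: 1939 − 253 = 1686.
So a = 432, b = 1106, c = 253, d = 1686.
OR = (a·d)/(b·c) = (432 × 1686) / (1106 × 253) = 728352 / 279818 = 2.60295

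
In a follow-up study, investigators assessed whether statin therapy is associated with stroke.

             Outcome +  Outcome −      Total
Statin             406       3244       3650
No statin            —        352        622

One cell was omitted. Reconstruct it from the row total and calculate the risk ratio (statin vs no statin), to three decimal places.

0.256

The missing cell is in the unexposed row: 622 − 352 = 270.
So a = 406, b = 3244, c = 270, d = 352.
RR = [a/(a+b)] / [c/(c+d)] = (406/3650) / (270/622) = 0.11123/0.43408 = 0.25625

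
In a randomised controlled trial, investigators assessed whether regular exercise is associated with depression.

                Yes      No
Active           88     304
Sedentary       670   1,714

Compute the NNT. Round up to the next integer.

Risk in treated group = 88/392 = 0.22449; risk in control = 670/2384 = 0.28104.
Absolute risk reduction = 0.28104 − 0.22449 = 0.05655
NNT = 1 / ARR = 1 / 0.05655 = 17.683 → round up → 18

18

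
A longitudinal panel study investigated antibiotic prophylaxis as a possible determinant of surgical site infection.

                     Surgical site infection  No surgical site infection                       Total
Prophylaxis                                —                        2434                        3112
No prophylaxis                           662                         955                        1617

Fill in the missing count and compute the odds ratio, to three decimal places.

0.402

The missing cell is in the exposed row: 3112 − 2434 = 678.
So a = 678, b = 2434, c = 662, d = 955.
OR = (a·d)/(b·c) = (678 × 955) / (2434 × 662) = 647490 / 1611308 = 0.40184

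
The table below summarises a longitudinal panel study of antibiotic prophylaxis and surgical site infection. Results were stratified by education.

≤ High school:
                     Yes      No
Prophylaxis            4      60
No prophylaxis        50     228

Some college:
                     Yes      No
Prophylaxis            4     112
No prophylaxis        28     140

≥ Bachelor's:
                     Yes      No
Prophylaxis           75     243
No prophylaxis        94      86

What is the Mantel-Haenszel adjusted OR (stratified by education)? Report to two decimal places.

0.27

OR_MH = Σ(aᵢdᵢ/nᵢ) / Σ(bᵢcᵢ/nᵢ), where nᵢ is the stratum total.
Stratum 1 (≤ High school): n = 342; a·d/n = 4·228/342 = 2.6667; b·c/n = 60·50/342 = 8.7719
Stratum 2 (Some college): n = 284; a·d/n = 4·140/284 = 1.9718; b·c/n = 112·28/284 = 11.0423
Stratum 3 (≥ Bachelor's): n = 498; a·d/n = 75·86/498 = 12.9518; b·c/n = 243·94/498 = 45.8675
OR_MH = (2.6667 + 1.9718 + 12.9518) / (8.7719 + 11.0423 + 45.8675) = 17.5903 / 65.6817 = 0.26781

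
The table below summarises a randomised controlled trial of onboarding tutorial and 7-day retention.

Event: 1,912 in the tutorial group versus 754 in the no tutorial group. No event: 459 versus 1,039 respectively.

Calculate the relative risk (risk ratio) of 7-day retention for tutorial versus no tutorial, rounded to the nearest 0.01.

1.92

From the description: a = 1912, b = 459, c = 754, d = 1039.
Risk in exposed = 1912/2371 = 0.80641; risk in unexposed = 754/1793 = 0.42052.
RR = 0.80641 / 0.42052 = 1.91763
The risk among the exposed is 1.92 times that among the unexposed.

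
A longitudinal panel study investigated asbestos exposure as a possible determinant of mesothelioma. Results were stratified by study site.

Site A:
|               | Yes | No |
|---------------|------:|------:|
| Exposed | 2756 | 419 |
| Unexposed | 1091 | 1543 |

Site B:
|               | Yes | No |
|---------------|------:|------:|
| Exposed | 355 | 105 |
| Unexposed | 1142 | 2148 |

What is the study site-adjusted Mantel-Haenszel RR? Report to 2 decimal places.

RR_MH = Σ(aᵢ·n₀ᵢ/nᵢ) / Σ(cᵢ·n₁ᵢ/nᵢ), with n₁ᵢ = aᵢ+bᵢ (exposed), n₀ᵢ = cᵢ+dᵢ (unexposed), nᵢ = n₁ᵢ+n₀ᵢ.
Stratum 1 (Site A): n₁ = 3175, n₀ = 2634, n = 5809; a·n₀/n = 2756·2634/5809 = 1249.6650; c·n₁/n = 1091·3175/5809 = 596.3032
Stratum 2 (Site B): n₁ = 460, n₀ = 3290, n = 3750; a·n₀/n = 355·3290/3750 = 311.4533; c·n₁/n = 1142·460/3750 = 140.0853
RR_MH = (1249.6650 + 311.4533) / (596.3032 + 140.0853) = 1561.1183 / 736.3885 = 2.11997

2.12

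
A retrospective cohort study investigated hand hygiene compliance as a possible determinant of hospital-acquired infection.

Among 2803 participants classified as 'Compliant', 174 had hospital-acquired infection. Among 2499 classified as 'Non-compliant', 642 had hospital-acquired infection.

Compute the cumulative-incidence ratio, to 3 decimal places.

0.242

From the description: a = 174, b = 2629, c = 642, d = 1857.
Risk in exposed = 174/2803 = 0.06208; risk in unexposed = 642/2499 = 0.25690.
RR = 0.06208 / 0.25690 = 0.24163
The risk is 76% lower among the exposed than among the unexposed.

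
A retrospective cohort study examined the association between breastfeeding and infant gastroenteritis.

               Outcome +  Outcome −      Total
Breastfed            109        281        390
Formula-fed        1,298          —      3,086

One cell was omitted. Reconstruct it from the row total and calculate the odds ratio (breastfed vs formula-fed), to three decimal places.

0.534

The missing cell is in the unexposed row: 3086 − 1298 = 1788.
So a = 109, b = 281, c = 1298, d = 1788.
OR = (a·d)/(b·c) = (109 × 1788) / (281 × 1298) = 194892 / 364738 = 0.53433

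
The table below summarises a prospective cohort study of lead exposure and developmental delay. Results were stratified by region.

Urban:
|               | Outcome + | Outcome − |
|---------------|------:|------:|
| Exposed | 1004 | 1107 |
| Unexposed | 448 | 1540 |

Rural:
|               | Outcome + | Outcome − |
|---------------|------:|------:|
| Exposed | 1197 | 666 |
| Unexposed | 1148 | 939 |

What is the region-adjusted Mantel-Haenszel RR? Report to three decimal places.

RR_MH = Σ(aᵢ·n₀ᵢ/nᵢ) / Σ(cᵢ·n₁ᵢ/nᵢ), with n₁ᵢ = aᵢ+bᵢ (exposed), n₀ᵢ = cᵢ+dᵢ (unexposed), nᵢ = n₁ᵢ+n₀ᵢ.
Stratum 1 (Urban): n₁ = 2111, n₀ = 1988, n = 4099; a·n₀/n = 1004·1988/4099 = 486.9363; c·n₁/n = 448·2111/4099 = 230.7216
Stratum 2 (Rural): n₁ = 1863, n₀ = 2087, n = 3950; a·n₀/n = 1197·2087/3950 = 632.4403; c·n₁/n = 1148·1863/3950 = 541.4491
RR_MH = (486.9363 + 632.4403) / (230.7216 + 541.4491) = 1119.3766 / 772.1708 = 1.44965

1.450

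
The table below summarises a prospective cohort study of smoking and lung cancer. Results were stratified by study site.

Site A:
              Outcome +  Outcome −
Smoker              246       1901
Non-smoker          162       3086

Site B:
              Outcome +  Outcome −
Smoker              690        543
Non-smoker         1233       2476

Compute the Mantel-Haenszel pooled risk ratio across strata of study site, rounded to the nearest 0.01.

RR_MH = Σ(aᵢ·n₀ᵢ/nᵢ) / Σ(cᵢ·n₁ᵢ/nᵢ), with n₁ᵢ = aᵢ+bᵢ (exposed), n₀ᵢ = cᵢ+dᵢ (unexposed), nᵢ = n₁ᵢ+n₀ᵢ.
Stratum 1 (Site A): n₁ = 2147, n₀ = 3248, n = 5395; a·n₀/n = 246·3248/5395 = 148.1016; c·n₁/n = 162·2147/5395 = 64.4697
Stratum 2 (Site B): n₁ = 1233, n₀ = 3709, n = 4942; a·n₀/n = 690·3709/4942 = 517.8490; c·n₁/n = 1233·1233/4942 = 307.6263
RR_MH = (148.1016 + 517.8490) / (64.4697 + 307.6263) = 665.9506 / 372.0960 = 1.78973

1.79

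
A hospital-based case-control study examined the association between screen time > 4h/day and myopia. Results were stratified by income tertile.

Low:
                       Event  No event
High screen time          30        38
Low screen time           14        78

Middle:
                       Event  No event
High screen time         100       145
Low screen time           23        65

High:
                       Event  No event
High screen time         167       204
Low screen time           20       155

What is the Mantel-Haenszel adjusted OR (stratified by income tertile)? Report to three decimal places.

OR_MH = Σ(aᵢdᵢ/nᵢ) / Σ(bᵢcᵢ/nᵢ), where nᵢ is the stratum total.
Stratum 1 (Low): n = 160; a·d/n = 30·78/160 = 14.6250; b·c/n = 38·14/160 = 3.3250
Stratum 2 (Middle): n = 333; a·d/n = 100·65/333 = 19.5195; b·c/n = 145·23/333 = 10.0150
Stratum 3 (High): n = 546; a·d/n = 167·155/546 = 47.4084; b·c/n = 204·20/546 = 7.4725
OR_MH = (14.6250 + 19.5195 + 47.4084) / (3.3250 + 10.0150 + 7.4725) = 81.5529 / 20.8125 = 3.91845

3.918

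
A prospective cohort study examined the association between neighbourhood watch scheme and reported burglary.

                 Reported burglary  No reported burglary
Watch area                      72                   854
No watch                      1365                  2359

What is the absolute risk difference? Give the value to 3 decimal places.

-0.289

Cells: a = 72, b = 854, c = 1365, d = 2359.
Risk in exposed = 72/926 = 0.077754; risk in unexposed = 1365/3724 = 0.366541.
Risk difference = 0.077754 − 0.366541 = -0.288788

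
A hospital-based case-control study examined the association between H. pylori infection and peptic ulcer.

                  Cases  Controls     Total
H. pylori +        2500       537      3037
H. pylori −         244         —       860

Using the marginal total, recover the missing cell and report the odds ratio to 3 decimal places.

The missing cell is in the unexposed row: 860 − 244 = 616.
So a = 2500, b = 537, c = 244, d = 616.
OR = (a·d)/(b·c) = (2500 × 616) / (537 × 244) = 1540000 / 131028 = 11.75321

11.753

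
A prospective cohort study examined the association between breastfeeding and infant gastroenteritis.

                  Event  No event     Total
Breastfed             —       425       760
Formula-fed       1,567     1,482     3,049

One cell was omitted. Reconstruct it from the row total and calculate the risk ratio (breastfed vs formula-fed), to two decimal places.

0.86

The missing cell is in the exposed row: 760 − 425 = 335.
So a = 335, b = 425, c = 1567, d = 1482.
RR = [a/(a+b)] / [c/(c+d)] = (335/760) / (1567/3049) = 0.44079/0.51394 = 0.85767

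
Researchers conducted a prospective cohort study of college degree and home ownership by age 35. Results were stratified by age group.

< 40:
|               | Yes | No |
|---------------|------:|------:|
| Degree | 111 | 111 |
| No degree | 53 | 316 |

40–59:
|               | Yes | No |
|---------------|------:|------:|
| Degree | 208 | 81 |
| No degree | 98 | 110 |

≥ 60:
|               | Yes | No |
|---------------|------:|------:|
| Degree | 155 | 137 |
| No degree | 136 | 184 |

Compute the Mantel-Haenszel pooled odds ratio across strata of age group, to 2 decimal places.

2.70

OR_MH = Σ(aᵢdᵢ/nᵢ) / Σ(bᵢcᵢ/nᵢ), where nᵢ is the stratum total.
Stratum 1 (< 40): n = 591; a·d/n = 111·316/591 = 59.3503; b·c/n = 111·53/591 = 9.9543
Stratum 2 (40–59): n = 497; a·d/n = 208·110/497 = 46.0362; b·c/n = 81·98/497 = 15.9718
Stratum 3 (≥ 60): n = 612; a·d/n = 155·184/612 = 46.6013; b·c/n = 137·136/612 = 30.4444
OR_MH = (59.3503 + 46.0362 + 46.6013) / (9.9543 + 15.9718 + 30.4444) = 151.9878 / 56.3706 = 2.69622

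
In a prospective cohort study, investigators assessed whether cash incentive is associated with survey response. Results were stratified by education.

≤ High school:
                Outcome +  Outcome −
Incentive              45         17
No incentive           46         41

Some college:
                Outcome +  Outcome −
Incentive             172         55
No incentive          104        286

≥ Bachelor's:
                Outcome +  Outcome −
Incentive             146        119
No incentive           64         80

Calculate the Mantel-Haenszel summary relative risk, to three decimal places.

RR_MH = Σ(aᵢ·n₀ᵢ/nᵢ) / Σ(cᵢ·n₁ᵢ/nᵢ), with n₁ᵢ = aᵢ+bᵢ (exposed), n₀ᵢ = cᵢ+dᵢ (unexposed), nᵢ = n₁ᵢ+n₀ᵢ.
Stratum 1 (≤ High school): n₁ = 62, n₀ = 87, n = 149; a·n₀/n = 45·87/149 = 26.2752; c·n₁/n = 46·62/149 = 19.1409
Stratum 2 (Some college): n₁ = 227, n₀ = 390, n = 617; a·n₀/n = 172·390/617 = 108.7196; c·n₁/n = 104·227/617 = 38.2626
Stratum 3 (≥ Bachelor's): n₁ = 265, n₀ = 144, n = 409; a·n₀/n = 146·144/409 = 51.4034; c·n₁/n = 64·265/409 = 41.4670
RR_MH = (26.2752 + 108.7196 + 51.4034) / (19.1409 + 38.2626 + 41.4670) = 186.3982 / 98.8705 = 1.88528

1.885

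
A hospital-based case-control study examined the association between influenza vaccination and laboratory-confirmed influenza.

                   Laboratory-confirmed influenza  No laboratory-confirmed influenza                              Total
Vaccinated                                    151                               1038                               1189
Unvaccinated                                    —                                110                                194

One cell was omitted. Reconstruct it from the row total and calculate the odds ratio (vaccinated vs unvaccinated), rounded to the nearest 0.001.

0.190

The missing cell is in the unexposed row: 194 − 110 = 84.
So a = 151, b = 1038, c = 84, d = 110.
OR = (a·d)/(b·c) = (151 × 110) / (1038 × 84) = 16610 / 87192 = 0.19050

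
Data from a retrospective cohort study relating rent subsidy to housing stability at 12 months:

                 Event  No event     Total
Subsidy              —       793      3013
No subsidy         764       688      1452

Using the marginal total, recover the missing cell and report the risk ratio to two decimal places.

1.40

The missing cell is in the exposed row: 3013 − 793 = 2220.
So a = 2220, b = 793, c = 764, d = 688.
RR = [a/(a+b)] / [c/(c+d)] = (2220/3013) / (764/1452) = 0.73681/0.52617 = 1.40032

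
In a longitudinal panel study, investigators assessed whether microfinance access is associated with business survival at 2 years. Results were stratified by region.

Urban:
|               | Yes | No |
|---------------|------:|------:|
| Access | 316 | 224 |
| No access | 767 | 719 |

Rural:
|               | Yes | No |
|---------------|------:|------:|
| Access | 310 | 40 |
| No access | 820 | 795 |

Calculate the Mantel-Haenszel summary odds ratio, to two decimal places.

OR_MH = Σ(aᵢdᵢ/nᵢ) / Σ(bᵢcᵢ/nᵢ), where nᵢ is the stratum total.
Stratum 1 (Urban): n = 2026; a·d/n = 316·719/2026 = 112.1441; b·c/n = 224·767/2026 = 84.8016
Stratum 2 (Rural): n = 1965; a·d/n = 310·795/1965 = 125.4198; b·c/n = 40·820/1965 = 16.6921
OR_MH = (112.1441 + 125.4198) / (84.8016 + 16.6921) = 237.5640 / 101.4937 = 2.34068

2.34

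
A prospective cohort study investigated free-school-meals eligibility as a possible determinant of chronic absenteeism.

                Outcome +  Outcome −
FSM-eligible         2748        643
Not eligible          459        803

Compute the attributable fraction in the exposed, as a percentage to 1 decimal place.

55.1

Cells: a = 2748, b = 643, c = 459, d = 803.
Risk in exposed = 2748/3391 = 0.81038; risk in unexposed = 459/1262 = 0.36371.
RR = 0.81038/0.36371 = 2.22810
AR% = (RR − 1)/RR × 100 = (2.22810 − 1)/2.22810 × 100 = 55.1188%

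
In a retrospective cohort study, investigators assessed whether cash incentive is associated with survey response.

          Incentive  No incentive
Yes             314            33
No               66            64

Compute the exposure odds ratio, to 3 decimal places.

Reading the table with exposure as columns: a = 314 (Incentive, case), b = 66 (Incentive, non-case), c = 33 (No incentive, case), d = 64.
OR = (a·d)/(b·c) = (314 × 64) / (66 × 33) = 20096 / 2178 = 9.22681
The odds of survey response are about 9.23 times as high in the incentive group.

9.227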